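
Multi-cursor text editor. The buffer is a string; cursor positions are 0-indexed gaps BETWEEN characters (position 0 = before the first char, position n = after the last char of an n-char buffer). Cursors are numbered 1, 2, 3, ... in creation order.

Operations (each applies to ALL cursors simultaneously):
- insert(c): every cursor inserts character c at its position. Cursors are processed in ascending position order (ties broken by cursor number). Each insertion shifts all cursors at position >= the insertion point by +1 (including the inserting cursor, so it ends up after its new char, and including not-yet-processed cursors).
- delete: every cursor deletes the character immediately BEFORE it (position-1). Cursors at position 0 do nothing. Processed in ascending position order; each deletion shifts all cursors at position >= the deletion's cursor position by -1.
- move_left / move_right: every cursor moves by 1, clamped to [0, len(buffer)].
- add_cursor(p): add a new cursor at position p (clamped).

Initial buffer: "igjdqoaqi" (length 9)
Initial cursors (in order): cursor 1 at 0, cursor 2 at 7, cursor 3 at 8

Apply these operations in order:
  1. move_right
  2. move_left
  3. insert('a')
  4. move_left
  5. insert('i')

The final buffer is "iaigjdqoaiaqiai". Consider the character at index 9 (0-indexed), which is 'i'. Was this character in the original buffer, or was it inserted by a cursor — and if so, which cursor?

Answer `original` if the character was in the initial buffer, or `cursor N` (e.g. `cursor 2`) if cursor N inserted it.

Answer: cursor 2

Derivation:
After op 1 (move_right): buffer="igjdqoaqi" (len 9), cursors c1@1 c2@8 c3@9, authorship .........
After op 2 (move_left): buffer="igjdqoaqi" (len 9), cursors c1@0 c2@7 c3@8, authorship .........
After op 3 (insert('a')): buffer="aigjdqoaaqai" (len 12), cursors c1@1 c2@9 c3@11, authorship 1.......2.3.
After op 4 (move_left): buffer="aigjdqoaaqai" (len 12), cursors c1@0 c2@8 c3@10, authorship 1.......2.3.
After op 5 (insert('i')): buffer="iaigjdqoaiaqiai" (len 15), cursors c1@1 c2@10 c3@13, authorship 11.......22.33.
Authorship (.=original, N=cursor N): 1 1 . . . . . . . 2 2 . 3 3 .
Index 9: author = 2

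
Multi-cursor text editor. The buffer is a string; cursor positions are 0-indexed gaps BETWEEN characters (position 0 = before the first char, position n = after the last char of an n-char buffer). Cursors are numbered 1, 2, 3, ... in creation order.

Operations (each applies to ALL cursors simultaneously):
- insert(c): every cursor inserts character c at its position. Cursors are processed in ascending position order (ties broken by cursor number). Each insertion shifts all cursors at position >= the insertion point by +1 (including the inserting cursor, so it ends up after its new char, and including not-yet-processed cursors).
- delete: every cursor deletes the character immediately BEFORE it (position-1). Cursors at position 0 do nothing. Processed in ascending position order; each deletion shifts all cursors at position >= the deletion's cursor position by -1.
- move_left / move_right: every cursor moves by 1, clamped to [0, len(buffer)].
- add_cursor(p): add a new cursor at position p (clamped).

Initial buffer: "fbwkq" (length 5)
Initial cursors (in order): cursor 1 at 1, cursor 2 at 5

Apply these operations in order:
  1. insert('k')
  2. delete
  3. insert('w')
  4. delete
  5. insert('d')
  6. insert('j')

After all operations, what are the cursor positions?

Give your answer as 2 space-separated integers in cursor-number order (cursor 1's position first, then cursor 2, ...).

After op 1 (insert('k')): buffer="fkbwkqk" (len 7), cursors c1@2 c2@7, authorship .1....2
After op 2 (delete): buffer="fbwkq" (len 5), cursors c1@1 c2@5, authorship .....
After op 3 (insert('w')): buffer="fwbwkqw" (len 7), cursors c1@2 c2@7, authorship .1....2
After op 4 (delete): buffer="fbwkq" (len 5), cursors c1@1 c2@5, authorship .....
After op 5 (insert('d')): buffer="fdbwkqd" (len 7), cursors c1@2 c2@7, authorship .1....2
After op 6 (insert('j')): buffer="fdjbwkqdj" (len 9), cursors c1@3 c2@9, authorship .11....22

Answer: 3 9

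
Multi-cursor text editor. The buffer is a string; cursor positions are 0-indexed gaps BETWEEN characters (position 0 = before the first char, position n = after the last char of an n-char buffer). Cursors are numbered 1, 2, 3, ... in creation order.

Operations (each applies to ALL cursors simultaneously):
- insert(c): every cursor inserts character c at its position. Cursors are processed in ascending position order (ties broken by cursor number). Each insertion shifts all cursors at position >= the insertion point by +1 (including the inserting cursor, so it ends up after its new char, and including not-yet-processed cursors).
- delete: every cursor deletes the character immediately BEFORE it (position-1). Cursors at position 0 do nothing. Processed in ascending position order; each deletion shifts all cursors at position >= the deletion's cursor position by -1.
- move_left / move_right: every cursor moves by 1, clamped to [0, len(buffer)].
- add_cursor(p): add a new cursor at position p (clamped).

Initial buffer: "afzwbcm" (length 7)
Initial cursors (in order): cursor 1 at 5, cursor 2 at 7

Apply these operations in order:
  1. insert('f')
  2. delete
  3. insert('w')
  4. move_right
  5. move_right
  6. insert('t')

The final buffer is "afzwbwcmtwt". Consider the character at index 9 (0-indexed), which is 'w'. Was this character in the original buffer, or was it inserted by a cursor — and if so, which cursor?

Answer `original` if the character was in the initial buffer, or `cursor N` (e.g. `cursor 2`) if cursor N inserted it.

After op 1 (insert('f')): buffer="afzwbfcmf" (len 9), cursors c1@6 c2@9, authorship .....1..2
After op 2 (delete): buffer="afzwbcm" (len 7), cursors c1@5 c2@7, authorship .......
After op 3 (insert('w')): buffer="afzwbwcmw" (len 9), cursors c1@6 c2@9, authorship .....1..2
After op 4 (move_right): buffer="afzwbwcmw" (len 9), cursors c1@7 c2@9, authorship .....1..2
After op 5 (move_right): buffer="afzwbwcmw" (len 9), cursors c1@8 c2@9, authorship .....1..2
After op 6 (insert('t')): buffer="afzwbwcmtwt" (len 11), cursors c1@9 c2@11, authorship .....1..122
Authorship (.=original, N=cursor N): . . . . . 1 . . 1 2 2
Index 9: author = 2

Answer: cursor 2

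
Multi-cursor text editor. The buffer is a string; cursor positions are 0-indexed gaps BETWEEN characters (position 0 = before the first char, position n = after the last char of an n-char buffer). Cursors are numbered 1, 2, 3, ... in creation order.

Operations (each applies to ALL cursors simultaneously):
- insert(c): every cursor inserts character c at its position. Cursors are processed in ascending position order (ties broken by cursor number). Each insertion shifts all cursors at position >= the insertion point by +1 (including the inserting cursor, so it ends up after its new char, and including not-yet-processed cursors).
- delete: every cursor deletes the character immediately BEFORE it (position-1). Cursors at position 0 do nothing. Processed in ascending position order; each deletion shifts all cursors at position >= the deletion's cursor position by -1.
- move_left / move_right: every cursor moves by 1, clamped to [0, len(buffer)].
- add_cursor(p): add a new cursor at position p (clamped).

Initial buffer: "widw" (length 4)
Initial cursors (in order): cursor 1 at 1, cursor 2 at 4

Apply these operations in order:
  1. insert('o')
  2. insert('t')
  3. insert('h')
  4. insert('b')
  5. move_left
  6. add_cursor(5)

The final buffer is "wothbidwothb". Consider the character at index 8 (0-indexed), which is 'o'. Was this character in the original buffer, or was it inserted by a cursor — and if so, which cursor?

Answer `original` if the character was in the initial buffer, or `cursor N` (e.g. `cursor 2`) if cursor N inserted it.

After op 1 (insert('o')): buffer="woidwo" (len 6), cursors c1@2 c2@6, authorship .1...2
After op 2 (insert('t')): buffer="wotidwot" (len 8), cursors c1@3 c2@8, authorship .11...22
After op 3 (insert('h')): buffer="wothidwoth" (len 10), cursors c1@4 c2@10, authorship .111...222
After op 4 (insert('b')): buffer="wothbidwothb" (len 12), cursors c1@5 c2@12, authorship .1111...2222
After op 5 (move_left): buffer="wothbidwothb" (len 12), cursors c1@4 c2@11, authorship .1111...2222
After op 6 (add_cursor(5)): buffer="wothbidwothb" (len 12), cursors c1@4 c3@5 c2@11, authorship .1111...2222
Authorship (.=original, N=cursor N): . 1 1 1 1 . . . 2 2 2 2
Index 8: author = 2

Answer: cursor 2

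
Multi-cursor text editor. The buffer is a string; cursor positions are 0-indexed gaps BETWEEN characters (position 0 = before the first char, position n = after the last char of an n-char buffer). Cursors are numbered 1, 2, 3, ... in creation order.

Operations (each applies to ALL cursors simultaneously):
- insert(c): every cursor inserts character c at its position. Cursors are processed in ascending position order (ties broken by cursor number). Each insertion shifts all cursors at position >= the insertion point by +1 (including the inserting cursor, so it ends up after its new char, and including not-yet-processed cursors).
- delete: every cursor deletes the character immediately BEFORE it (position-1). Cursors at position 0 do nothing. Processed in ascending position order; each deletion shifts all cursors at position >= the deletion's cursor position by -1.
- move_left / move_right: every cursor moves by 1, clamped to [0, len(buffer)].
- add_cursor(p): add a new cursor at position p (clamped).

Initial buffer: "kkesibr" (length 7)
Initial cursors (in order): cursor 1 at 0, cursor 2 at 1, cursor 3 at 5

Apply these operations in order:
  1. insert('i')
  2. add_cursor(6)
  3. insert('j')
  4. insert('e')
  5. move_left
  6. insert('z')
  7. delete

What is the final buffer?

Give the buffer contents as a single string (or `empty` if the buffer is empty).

After op 1 (insert('i')): buffer="ikikesiibr" (len 10), cursors c1@1 c2@3 c3@8, authorship 1.2....3..
After op 2 (add_cursor(6)): buffer="ikikesiibr" (len 10), cursors c1@1 c2@3 c4@6 c3@8, authorship 1.2....3..
After op 3 (insert('j')): buffer="ijkijkesjiijbr" (len 14), cursors c1@2 c2@5 c4@9 c3@12, authorship 11.22...4.33..
After op 4 (insert('e')): buffer="ijekijekesjeiijebr" (len 18), cursors c1@3 c2@7 c4@12 c3@16, authorship 111.222...44.333..
After op 5 (move_left): buffer="ijekijekesjeiijebr" (len 18), cursors c1@2 c2@6 c4@11 c3@15, authorship 111.222...44.333..
After op 6 (insert('z')): buffer="ijzekijzekesjzeiijzebr" (len 22), cursors c1@3 c2@8 c4@14 c3@19, authorship 1111.2222...444.3333..
After op 7 (delete): buffer="ijekijekesjeiijebr" (len 18), cursors c1@2 c2@6 c4@11 c3@15, authorship 111.222...44.333..

Answer: ijekijekesjeiijebr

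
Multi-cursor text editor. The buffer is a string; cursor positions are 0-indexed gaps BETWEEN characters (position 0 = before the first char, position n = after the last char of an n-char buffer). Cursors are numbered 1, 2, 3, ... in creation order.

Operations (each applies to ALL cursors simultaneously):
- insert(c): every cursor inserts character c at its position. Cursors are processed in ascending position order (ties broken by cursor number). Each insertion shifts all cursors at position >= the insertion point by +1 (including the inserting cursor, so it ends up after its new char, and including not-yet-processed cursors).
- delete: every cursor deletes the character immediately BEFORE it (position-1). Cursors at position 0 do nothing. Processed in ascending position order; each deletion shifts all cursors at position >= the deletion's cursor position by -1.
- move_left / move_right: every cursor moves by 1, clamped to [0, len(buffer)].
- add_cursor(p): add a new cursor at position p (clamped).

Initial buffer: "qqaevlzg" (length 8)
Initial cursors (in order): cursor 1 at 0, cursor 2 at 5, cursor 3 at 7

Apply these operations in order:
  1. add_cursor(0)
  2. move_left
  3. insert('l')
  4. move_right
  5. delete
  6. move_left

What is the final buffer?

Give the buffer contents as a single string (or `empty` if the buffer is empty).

After op 1 (add_cursor(0)): buffer="qqaevlzg" (len 8), cursors c1@0 c4@0 c2@5 c3@7, authorship ........
After op 2 (move_left): buffer="qqaevlzg" (len 8), cursors c1@0 c4@0 c2@4 c3@6, authorship ........
After op 3 (insert('l')): buffer="llqqaelvllzg" (len 12), cursors c1@2 c4@2 c2@7 c3@10, authorship 14....2..3..
After op 4 (move_right): buffer="llqqaelvllzg" (len 12), cursors c1@3 c4@3 c2@8 c3@11, authorship 14....2..3..
After op 5 (delete): buffer="lqaelllg" (len 8), cursors c1@1 c4@1 c2@5 c3@7, authorship 1...2.3.
After op 6 (move_left): buffer="lqaelllg" (len 8), cursors c1@0 c4@0 c2@4 c3@6, authorship 1...2.3.

Answer: lqaelllg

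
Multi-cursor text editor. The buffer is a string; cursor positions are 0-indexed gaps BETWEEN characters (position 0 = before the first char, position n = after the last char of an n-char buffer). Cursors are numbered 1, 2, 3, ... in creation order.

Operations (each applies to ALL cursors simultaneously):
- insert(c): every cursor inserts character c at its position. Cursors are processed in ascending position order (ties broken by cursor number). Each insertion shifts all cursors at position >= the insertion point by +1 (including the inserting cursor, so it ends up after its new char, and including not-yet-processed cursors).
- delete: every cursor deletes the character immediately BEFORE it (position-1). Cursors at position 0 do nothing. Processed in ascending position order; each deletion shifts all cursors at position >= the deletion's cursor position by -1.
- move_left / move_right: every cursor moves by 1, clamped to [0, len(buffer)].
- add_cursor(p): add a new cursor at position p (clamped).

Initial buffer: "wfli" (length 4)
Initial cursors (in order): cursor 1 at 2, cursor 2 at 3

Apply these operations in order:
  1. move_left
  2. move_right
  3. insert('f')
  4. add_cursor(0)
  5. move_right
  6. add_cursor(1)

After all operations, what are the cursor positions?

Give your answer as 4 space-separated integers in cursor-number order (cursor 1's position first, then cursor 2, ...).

After op 1 (move_left): buffer="wfli" (len 4), cursors c1@1 c2@2, authorship ....
After op 2 (move_right): buffer="wfli" (len 4), cursors c1@2 c2@3, authorship ....
After op 3 (insert('f')): buffer="wfflfi" (len 6), cursors c1@3 c2@5, authorship ..1.2.
After op 4 (add_cursor(0)): buffer="wfflfi" (len 6), cursors c3@0 c1@3 c2@5, authorship ..1.2.
After op 5 (move_right): buffer="wfflfi" (len 6), cursors c3@1 c1@4 c2@6, authorship ..1.2.
After op 6 (add_cursor(1)): buffer="wfflfi" (len 6), cursors c3@1 c4@1 c1@4 c2@6, authorship ..1.2.

Answer: 4 6 1 1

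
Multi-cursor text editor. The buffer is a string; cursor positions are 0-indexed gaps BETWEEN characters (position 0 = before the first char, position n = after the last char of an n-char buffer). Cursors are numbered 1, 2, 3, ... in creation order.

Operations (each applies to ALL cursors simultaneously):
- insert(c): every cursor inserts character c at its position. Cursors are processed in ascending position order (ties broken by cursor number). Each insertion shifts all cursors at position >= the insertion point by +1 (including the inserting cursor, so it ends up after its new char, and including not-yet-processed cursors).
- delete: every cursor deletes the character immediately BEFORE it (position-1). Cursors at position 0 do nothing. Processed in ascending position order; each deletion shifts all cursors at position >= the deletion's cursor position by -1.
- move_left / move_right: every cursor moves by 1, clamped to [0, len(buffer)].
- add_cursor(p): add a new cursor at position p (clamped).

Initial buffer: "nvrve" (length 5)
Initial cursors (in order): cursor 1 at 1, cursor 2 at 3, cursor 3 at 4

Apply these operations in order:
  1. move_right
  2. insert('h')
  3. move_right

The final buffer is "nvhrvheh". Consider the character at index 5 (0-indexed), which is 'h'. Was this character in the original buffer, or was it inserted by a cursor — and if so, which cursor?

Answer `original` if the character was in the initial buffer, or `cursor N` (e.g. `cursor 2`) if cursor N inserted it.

After op 1 (move_right): buffer="nvrve" (len 5), cursors c1@2 c2@4 c3@5, authorship .....
After op 2 (insert('h')): buffer="nvhrvheh" (len 8), cursors c1@3 c2@6 c3@8, authorship ..1..2.3
After op 3 (move_right): buffer="nvhrvheh" (len 8), cursors c1@4 c2@7 c3@8, authorship ..1..2.3
Authorship (.=original, N=cursor N): . . 1 . . 2 . 3
Index 5: author = 2

Answer: cursor 2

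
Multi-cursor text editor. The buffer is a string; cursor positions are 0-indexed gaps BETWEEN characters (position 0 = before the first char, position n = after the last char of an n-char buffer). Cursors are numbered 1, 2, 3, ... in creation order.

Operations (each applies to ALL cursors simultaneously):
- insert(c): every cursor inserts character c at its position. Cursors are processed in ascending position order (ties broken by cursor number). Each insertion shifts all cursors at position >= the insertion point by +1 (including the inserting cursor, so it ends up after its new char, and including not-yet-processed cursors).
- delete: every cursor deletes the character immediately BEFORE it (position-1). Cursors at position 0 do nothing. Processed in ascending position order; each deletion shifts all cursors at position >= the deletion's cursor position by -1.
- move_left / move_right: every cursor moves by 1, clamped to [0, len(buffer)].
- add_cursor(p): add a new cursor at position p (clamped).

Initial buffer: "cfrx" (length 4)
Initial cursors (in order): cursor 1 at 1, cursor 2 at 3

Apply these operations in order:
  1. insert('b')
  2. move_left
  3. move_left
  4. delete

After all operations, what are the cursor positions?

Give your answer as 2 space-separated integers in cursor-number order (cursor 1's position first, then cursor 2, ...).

Answer: 0 2

Derivation:
After op 1 (insert('b')): buffer="cbfrbx" (len 6), cursors c1@2 c2@5, authorship .1..2.
After op 2 (move_left): buffer="cbfrbx" (len 6), cursors c1@1 c2@4, authorship .1..2.
After op 3 (move_left): buffer="cbfrbx" (len 6), cursors c1@0 c2@3, authorship .1..2.
After op 4 (delete): buffer="cbrbx" (len 5), cursors c1@0 c2@2, authorship .1.2.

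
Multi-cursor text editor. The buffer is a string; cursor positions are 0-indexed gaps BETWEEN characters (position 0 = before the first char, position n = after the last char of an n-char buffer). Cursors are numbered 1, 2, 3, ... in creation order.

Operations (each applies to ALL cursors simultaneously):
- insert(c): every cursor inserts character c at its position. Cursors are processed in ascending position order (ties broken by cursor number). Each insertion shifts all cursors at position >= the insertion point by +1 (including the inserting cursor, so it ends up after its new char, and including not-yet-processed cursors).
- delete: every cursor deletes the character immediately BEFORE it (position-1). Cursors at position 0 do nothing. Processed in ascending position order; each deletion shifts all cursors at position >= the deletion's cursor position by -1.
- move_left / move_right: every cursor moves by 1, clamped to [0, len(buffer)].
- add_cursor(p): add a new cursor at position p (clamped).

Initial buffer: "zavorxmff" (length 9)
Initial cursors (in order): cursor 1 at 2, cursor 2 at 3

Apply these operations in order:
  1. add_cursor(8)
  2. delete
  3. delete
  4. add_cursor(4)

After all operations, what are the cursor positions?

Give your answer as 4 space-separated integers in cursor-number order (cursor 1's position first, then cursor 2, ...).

After op 1 (add_cursor(8)): buffer="zavorxmff" (len 9), cursors c1@2 c2@3 c3@8, authorship .........
After op 2 (delete): buffer="zorxmf" (len 6), cursors c1@1 c2@1 c3@5, authorship ......
After op 3 (delete): buffer="orxf" (len 4), cursors c1@0 c2@0 c3@3, authorship ....
After op 4 (add_cursor(4)): buffer="orxf" (len 4), cursors c1@0 c2@0 c3@3 c4@4, authorship ....

Answer: 0 0 3 4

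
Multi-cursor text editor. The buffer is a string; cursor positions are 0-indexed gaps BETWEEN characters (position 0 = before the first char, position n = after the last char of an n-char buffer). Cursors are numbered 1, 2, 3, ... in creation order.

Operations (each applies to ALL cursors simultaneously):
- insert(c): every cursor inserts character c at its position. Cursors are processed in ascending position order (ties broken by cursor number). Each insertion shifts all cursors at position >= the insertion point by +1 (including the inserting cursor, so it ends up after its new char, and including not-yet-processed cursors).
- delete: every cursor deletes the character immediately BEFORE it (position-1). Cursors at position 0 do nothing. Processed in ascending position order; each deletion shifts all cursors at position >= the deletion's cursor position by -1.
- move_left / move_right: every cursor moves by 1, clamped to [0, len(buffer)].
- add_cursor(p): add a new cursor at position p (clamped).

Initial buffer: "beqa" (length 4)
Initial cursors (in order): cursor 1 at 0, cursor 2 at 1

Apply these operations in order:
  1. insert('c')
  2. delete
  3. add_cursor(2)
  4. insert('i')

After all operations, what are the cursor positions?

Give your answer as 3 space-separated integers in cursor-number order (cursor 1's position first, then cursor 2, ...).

Answer: 1 3 5

Derivation:
After op 1 (insert('c')): buffer="cbceqa" (len 6), cursors c1@1 c2@3, authorship 1.2...
After op 2 (delete): buffer="beqa" (len 4), cursors c1@0 c2@1, authorship ....
After op 3 (add_cursor(2)): buffer="beqa" (len 4), cursors c1@0 c2@1 c3@2, authorship ....
After op 4 (insert('i')): buffer="ibieiqa" (len 7), cursors c1@1 c2@3 c3@5, authorship 1.2.3..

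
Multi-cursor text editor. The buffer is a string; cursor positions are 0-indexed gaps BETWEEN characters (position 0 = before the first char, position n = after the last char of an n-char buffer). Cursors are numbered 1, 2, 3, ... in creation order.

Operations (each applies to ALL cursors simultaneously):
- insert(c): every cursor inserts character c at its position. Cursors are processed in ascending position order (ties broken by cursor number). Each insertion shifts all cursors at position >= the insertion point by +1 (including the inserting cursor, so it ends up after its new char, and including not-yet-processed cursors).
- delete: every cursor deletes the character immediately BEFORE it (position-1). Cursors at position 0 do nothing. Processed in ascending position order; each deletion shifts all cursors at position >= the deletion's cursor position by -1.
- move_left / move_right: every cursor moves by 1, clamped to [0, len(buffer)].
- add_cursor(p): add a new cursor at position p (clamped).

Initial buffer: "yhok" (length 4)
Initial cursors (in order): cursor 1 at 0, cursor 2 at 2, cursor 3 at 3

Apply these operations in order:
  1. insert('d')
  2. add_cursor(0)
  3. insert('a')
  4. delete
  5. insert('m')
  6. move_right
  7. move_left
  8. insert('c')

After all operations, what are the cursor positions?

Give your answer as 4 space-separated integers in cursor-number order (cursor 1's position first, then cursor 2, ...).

Answer: 5 10 14 2

Derivation:
After op 1 (insert('d')): buffer="dyhdodk" (len 7), cursors c1@1 c2@4 c3@6, authorship 1..2.3.
After op 2 (add_cursor(0)): buffer="dyhdodk" (len 7), cursors c4@0 c1@1 c2@4 c3@6, authorship 1..2.3.
After op 3 (insert('a')): buffer="adayhdaodak" (len 11), cursors c4@1 c1@3 c2@7 c3@10, authorship 411..22.33.
After op 4 (delete): buffer="dyhdodk" (len 7), cursors c4@0 c1@1 c2@4 c3@6, authorship 1..2.3.
After op 5 (insert('m')): buffer="mdmyhdmodmk" (len 11), cursors c4@1 c1@3 c2@7 c3@10, authorship 411..22.33.
After op 6 (move_right): buffer="mdmyhdmodmk" (len 11), cursors c4@2 c1@4 c2@8 c3@11, authorship 411..22.33.
After op 7 (move_left): buffer="mdmyhdmodmk" (len 11), cursors c4@1 c1@3 c2@7 c3@10, authorship 411..22.33.
After op 8 (insert('c')): buffer="mcdmcyhdmcodmck" (len 15), cursors c4@2 c1@5 c2@10 c3@14, authorship 44111..222.333.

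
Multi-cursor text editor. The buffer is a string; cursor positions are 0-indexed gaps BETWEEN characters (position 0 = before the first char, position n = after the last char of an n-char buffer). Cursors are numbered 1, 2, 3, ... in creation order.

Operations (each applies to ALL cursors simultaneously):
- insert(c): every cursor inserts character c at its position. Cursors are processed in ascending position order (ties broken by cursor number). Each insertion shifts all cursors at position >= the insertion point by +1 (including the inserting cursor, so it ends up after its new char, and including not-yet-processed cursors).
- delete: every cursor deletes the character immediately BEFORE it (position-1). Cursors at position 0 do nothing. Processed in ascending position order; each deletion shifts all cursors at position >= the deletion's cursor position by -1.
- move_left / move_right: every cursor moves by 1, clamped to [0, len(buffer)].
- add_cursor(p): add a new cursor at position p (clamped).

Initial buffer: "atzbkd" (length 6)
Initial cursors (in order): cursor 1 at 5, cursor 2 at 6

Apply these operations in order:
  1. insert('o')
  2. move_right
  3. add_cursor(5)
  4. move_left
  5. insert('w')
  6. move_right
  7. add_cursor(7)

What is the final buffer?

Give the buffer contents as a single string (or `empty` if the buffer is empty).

After op 1 (insert('o')): buffer="atzbkodo" (len 8), cursors c1@6 c2@8, authorship .....1.2
After op 2 (move_right): buffer="atzbkodo" (len 8), cursors c1@7 c2@8, authorship .....1.2
After op 3 (add_cursor(5)): buffer="atzbkodo" (len 8), cursors c3@5 c1@7 c2@8, authorship .....1.2
After op 4 (move_left): buffer="atzbkodo" (len 8), cursors c3@4 c1@6 c2@7, authorship .....1.2
After op 5 (insert('w')): buffer="atzbwkowdwo" (len 11), cursors c3@5 c1@8 c2@10, authorship ....3.11.22
After op 6 (move_right): buffer="atzbwkowdwo" (len 11), cursors c3@6 c1@9 c2@11, authorship ....3.11.22
After op 7 (add_cursor(7)): buffer="atzbwkowdwo" (len 11), cursors c3@6 c4@7 c1@9 c2@11, authorship ....3.11.22

Answer: atzbwkowdwo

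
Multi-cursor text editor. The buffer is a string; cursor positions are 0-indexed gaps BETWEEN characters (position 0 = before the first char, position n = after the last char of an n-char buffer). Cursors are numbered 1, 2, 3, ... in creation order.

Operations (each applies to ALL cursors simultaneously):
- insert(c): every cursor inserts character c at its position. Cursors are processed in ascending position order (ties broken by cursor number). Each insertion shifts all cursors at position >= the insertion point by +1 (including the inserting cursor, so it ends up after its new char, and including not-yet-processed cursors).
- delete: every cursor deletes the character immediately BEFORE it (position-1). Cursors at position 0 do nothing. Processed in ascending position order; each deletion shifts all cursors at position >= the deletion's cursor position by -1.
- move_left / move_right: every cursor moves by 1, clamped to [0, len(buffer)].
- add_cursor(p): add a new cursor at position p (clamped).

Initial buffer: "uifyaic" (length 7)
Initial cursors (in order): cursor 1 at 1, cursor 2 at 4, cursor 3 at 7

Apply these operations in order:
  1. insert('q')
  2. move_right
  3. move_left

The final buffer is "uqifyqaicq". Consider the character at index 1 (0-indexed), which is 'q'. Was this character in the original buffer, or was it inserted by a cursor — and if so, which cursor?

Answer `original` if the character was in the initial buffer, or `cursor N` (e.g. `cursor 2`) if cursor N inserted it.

Answer: cursor 1

Derivation:
After op 1 (insert('q')): buffer="uqifyqaicq" (len 10), cursors c1@2 c2@6 c3@10, authorship .1...2...3
After op 2 (move_right): buffer="uqifyqaicq" (len 10), cursors c1@3 c2@7 c3@10, authorship .1...2...3
After op 3 (move_left): buffer="uqifyqaicq" (len 10), cursors c1@2 c2@6 c3@9, authorship .1...2...3
Authorship (.=original, N=cursor N): . 1 . . . 2 . . . 3
Index 1: author = 1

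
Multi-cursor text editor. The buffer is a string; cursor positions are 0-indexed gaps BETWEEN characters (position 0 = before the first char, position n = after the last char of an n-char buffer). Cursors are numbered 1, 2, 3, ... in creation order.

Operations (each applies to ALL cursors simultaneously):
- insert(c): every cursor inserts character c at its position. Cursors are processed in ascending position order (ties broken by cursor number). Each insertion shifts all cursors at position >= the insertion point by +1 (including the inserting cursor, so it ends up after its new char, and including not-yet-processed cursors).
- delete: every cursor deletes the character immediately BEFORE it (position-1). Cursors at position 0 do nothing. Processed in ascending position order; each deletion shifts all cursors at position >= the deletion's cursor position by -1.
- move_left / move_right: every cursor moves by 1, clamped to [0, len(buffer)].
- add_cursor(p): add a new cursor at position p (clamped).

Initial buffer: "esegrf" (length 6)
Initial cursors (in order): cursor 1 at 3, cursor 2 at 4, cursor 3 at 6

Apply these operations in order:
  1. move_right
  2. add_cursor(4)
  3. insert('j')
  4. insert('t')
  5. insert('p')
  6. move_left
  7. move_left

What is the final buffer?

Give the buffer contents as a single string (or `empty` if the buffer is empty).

After op 1 (move_right): buffer="esegrf" (len 6), cursors c1@4 c2@5 c3@6, authorship ......
After op 2 (add_cursor(4)): buffer="esegrf" (len 6), cursors c1@4 c4@4 c2@5 c3@6, authorship ......
After op 3 (insert('j')): buffer="esegjjrjfj" (len 10), cursors c1@6 c4@6 c2@8 c3@10, authorship ....14.2.3
After op 4 (insert('t')): buffer="esegjjttrjtfjt" (len 14), cursors c1@8 c4@8 c2@11 c3@14, authorship ....1414.22.33
After op 5 (insert('p')): buffer="esegjjttpprjtpfjtp" (len 18), cursors c1@10 c4@10 c2@14 c3@18, authorship ....141414.222.333
After op 6 (move_left): buffer="esegjjttpprjtpfjtp" (len 18), cursors c1@9 c4@9 c2@13 c3@17, authorship ....141414.222.333
After op 7 (move_left): buffer="esegjjttpprjtpfjtp" (len 18), cursors c1@8 c4@8 c2@12 c3@16, authorship ....141414.222.333

Answer: esegjjttpprjtpfjtp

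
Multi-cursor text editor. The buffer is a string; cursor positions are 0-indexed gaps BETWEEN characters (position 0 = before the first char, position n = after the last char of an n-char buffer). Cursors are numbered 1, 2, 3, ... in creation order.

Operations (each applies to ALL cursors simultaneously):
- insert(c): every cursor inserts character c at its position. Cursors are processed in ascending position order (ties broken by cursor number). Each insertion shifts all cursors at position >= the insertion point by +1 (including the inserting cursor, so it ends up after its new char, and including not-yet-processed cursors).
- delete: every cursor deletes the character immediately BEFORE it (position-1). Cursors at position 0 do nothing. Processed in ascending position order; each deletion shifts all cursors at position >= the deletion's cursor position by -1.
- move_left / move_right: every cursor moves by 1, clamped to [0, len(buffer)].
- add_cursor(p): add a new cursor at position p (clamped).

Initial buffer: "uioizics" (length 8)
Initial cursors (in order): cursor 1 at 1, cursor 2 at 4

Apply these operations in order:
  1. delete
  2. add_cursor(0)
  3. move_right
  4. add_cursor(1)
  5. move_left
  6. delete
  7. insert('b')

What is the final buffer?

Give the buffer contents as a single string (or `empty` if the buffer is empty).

After op 1 (delete): buffer="iozics" (len 6), cursors c1@0 c2@2, authorship ......
After op 2 (add_cursor(0)): buffer="iozics" (len 6), cursors c1@0 c3@0 c2@2, authorship ......
After op 3 (move_right): buffer="iozics" (len 6), cursors c1@1 c3@1 c2@3, authorship ......
After op 4 (add_cursor(1)): buffer="iozics" (len 6), cursors c1@1 c3@1 c4@1 c2@3, authorship ......
After op 5 (move_left): buffer="iozics" (len 6), cursors c1@0 c3@0 c4@0 c2@2, authorship ......
After op 6 (delete): buffer="izics" (len 5), cursors c1@0 c3@0 c4@0 c2@1, authorship .....
After op 7 (insert('b')): buffer="bbbibzics" (len 9), cursors c1@3 c3@3 c4@3 c2@5, authorship 134.2....

Answer: bbbibzics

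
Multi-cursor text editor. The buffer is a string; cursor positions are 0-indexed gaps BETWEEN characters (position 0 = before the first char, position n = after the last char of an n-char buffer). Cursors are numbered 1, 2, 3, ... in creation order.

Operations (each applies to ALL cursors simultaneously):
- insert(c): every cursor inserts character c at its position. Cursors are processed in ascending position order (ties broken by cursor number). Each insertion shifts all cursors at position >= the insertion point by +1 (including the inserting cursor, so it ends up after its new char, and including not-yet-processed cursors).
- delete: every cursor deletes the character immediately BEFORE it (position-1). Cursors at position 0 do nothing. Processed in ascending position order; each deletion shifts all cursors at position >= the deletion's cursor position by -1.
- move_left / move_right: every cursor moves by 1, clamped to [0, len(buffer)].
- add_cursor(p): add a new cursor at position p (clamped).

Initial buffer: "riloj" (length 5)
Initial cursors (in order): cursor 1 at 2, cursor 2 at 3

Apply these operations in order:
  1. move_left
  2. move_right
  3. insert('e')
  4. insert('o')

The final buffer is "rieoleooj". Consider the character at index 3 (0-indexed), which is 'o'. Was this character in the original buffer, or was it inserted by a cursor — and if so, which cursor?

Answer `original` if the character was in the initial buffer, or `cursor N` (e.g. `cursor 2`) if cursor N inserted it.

Answer: cursor 1

Derivation:
After op 1 (move_left): buffer="riloj" (len 5), cursors c1@1 c2@2, authorship .....
After op 2 (move_right): buffer="riloj" (len 5), cursors c1@2 c2@3, authorship .....
After op 3 (insert('e')): buffer="rieleoj" (len 7), cursors c1@3 c2@5, authorship ..1.2..
After op 4 (insert('o')): buffer="rieoleooj" (len 9), cursors c1@4 c2@7, authorship ..11.22..
Authorship (.=original, N=cursor N): . . 1 1 . 2 2 . .
Index 3: author = 1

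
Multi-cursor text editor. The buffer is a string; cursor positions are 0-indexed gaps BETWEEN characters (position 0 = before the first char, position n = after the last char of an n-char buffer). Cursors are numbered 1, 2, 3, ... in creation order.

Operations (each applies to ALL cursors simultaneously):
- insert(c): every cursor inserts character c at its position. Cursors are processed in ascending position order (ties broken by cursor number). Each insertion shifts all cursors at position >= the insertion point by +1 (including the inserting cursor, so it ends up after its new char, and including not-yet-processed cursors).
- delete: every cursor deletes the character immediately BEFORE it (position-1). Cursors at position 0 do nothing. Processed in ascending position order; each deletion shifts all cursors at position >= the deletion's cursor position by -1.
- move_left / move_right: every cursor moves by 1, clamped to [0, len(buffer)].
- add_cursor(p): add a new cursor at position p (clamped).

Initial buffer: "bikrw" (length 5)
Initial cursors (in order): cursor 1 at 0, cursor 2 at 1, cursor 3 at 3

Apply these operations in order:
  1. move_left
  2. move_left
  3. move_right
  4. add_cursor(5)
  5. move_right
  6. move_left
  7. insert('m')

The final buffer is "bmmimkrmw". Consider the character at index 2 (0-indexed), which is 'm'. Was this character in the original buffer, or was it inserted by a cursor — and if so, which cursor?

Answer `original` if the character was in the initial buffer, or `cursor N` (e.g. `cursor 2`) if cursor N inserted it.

Answer: cursor 2

Derivation:
After op 1 (move_left): buffer="bikrw" (len 5), cursors c1@0 c2@0 c3@2, authorship .....
After op 2 (move_left): buffer="bikrw" (len 5), cursors c1@0 c2@0 c3@1, authorship .....
After op 3 (move_right): buffer="bikrw" (len 5), cursors c1@1 c2@1 c3@2, authorship .....
After op 4 (add_cursor(5)): buffer="bikrw" (len 5), cursors c1@1 c2@1 c3@2 c4@5, authorship .....
After op 5 (move_right): buffer="bikrw" (len 5), cursors c1@2 c2@2 c3@3 c4@5, authorship .....
After op 6 (move_left): buffer="bikrw" (len 5), cursors c1@1 c2@1 c3@2 c4@4, authorship .....
After op 7 (insert('m')): buffer="bmmimkrmw" (len 9), cursors c1@3 c2@3 c3@5 c4@8, authorship .12.3..4.
Authorship (.=original, N=cursor N): . 1 2 . 3 . . 4 .
Index 2: author = 2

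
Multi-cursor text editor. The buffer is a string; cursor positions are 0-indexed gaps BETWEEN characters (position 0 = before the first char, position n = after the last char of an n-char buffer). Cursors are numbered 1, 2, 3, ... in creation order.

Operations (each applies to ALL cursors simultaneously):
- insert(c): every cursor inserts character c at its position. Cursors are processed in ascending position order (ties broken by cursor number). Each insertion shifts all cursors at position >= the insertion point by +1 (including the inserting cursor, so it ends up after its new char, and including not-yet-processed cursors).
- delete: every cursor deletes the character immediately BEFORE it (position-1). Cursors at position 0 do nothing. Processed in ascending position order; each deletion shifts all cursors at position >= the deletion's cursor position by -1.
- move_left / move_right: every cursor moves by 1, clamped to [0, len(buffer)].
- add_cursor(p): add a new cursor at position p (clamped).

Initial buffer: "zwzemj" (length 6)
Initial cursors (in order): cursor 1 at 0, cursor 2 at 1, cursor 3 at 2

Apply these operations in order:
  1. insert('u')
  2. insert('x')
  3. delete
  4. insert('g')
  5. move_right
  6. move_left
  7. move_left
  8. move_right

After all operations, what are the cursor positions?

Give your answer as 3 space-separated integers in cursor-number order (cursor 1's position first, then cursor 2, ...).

Answer: 2 5 8

Derivation:
After op 1 (insert('u')): buffer="uzuwuzemj" (len 9), cursors c1@1 c2@3 c3@5, authorship 1.2.3....
After op 2 (insert('x')): buffer="uxzuxwuxzemj" (len 12), cursors c1@2 c2@5 c3@8, authorship 11.22.33....
After op 3 (delete): buffer="uzuwuzemj" (len 9), cursors c1@1 c2@3 c3@5, authorship 1.2.3....
After op 4 (insert('g')): buffer="ugzugwugzemj" (len 12), cursors c1@2 c2@5 c3@8, authorship 11.22.33....
After op 5 (move_right): buffer="ugzugwugzemj" (len 12), cursors c1@3 c2@6 c3@9, authorship 11.22.33....
After op 6 (move_left): buffer="ugzugwugzemj" (len 12), cursors c1@2 c2@5 c3@8, authorship 11.22.33....
After op 7 (move_left): buffer="ugzugwugzemj" (len 12), cursors c1@1 c2@4 c3@7, authorship 11.22.33....
After op 8 (move_right): buffer="ugzugwugzemj" (len 12), cursors c1@2 c2@5 c3@8, authorship 11.22.33....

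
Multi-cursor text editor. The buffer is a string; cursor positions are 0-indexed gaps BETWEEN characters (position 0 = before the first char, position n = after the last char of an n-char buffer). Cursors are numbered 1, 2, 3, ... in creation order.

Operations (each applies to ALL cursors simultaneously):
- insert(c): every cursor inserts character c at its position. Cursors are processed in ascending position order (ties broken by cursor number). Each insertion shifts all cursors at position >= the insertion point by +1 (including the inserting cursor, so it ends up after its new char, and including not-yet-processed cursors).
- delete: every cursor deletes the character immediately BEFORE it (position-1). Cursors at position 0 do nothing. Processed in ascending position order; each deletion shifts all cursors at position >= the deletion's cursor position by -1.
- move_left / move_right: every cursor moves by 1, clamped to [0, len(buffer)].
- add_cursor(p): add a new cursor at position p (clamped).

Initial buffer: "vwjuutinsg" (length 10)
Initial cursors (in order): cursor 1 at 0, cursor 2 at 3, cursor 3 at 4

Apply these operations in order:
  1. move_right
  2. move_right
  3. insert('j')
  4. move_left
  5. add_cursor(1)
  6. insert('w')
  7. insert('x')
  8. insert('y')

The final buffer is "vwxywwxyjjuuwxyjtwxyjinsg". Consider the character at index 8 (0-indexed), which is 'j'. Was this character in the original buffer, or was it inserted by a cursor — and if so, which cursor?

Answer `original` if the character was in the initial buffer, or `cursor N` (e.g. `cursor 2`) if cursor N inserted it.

Answer: cursor 1

Derivation:
After op 1 (move_right): buffer="vwjuutinsg" (len 10), cursors c1@1 c2@4 c3@5, authorship ..........
After op 2 (move_right): buffer="vwjuutinsg" (len 10), cursors c1@2 c2@5 c3@6, authorship ..........
After op 3 (insert('j')): buffer="vwjjuujtjinsg" (len 13), cursors c1@3 c2@7 c3@9, authorship ..1...2.3....
After op 4 (move_left): buffer="vwjjuujtjinsg" (len 13), cursors c1@2 c2@6 c3@8, authorship ..1...2.3....
After op 5 (add_cursor(1)): buffer="vwjjuujtjinsg" (len 13), cursors c4@1 c1@2 c2@6 c3@8, authorship ..1...2.3....
After op 6 (insert('w')): buffer="vwwwjjuuwjtwjinsg" (len 17), cursors c4@2 c1@4 c2@9 c3@12, authorship .4.11...22.33....
After op 7 (insert('x')): buffer="vwxwwxjjuuwxjtwxjinsg" (len 21), cursors c4@3 c1@6 c2@12 c3@16, authorship .44.111...222.333....
After op 8 (insert('y')): buffer="vwxywwxyjjuuwxyjtwxyjinsg" (len 25), cursors c4@4 c1@8 c2@15 c3@20, authorship .444.1111...2222.3333....
Authorship (.=original, N=cursor N): . 4 4 4 . 1 1 1 1 . . . 2 2 2 2 . 3 3 3 3 . . . .
Index 8: author = 1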